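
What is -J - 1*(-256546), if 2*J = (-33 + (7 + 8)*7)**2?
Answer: 253954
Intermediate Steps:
J = 2592 (J = (-33 + (7 + 8)*7)**2/2 = (-33 + 15*7)**2/2 = (-33 + 105)**2/2 = (1/2)*72**2 = (1/2)*5184 = 2592)
-J - 1*(-256546) = -1*2592 - 1*(-256546) = -2592 + 256546 = 253954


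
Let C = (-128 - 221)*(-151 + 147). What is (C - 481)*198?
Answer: 181170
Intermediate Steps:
C = 1396 (C = -349*(-4) = 1396)
(C - 481)*198 = (1396 - 481)*198 = 915*198 = 181170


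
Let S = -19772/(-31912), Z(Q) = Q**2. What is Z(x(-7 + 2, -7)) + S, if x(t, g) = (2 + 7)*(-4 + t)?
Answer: 52348601/7978 ≈ 6561.6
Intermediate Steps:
x(t, g) = -36 + 9*t (x(t, g) = 9*(-4 + t) = -36 + 9*t)
S = 4943/7978 (S = -19772*(-1/31912) = 4943/7978 ≈ 0.61958)
Z(x(-7 + 2, -7)) + S = (-36 + 9*(-7 + 2))**2 + 4943/7978 = (-36 + 9*(-5))**2 + 4943/7978 = (-36 - 45)**2 + 4943/7978 = (-81)**2 + 4943/7978 = 6561 + 4943/7978 = 52348601/7978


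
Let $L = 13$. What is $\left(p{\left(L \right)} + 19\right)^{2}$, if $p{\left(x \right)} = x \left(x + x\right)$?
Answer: $127449$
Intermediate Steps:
$p{\left(x \right)} = 2 x^{2}$ ($p{\left(x \right)} = x 2 x = 2 x^{2}$)
$\left(p{\left(L \right)} + 19\right)^{2} = \left(2 \cdot 13^{2} + 19\right)^{2} = \left(2 \cdot 169 + 19\right)^{2} = \left(338 + 19\right)^{2} = 357^{2} = 127449$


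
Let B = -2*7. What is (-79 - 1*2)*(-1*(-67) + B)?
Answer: -4293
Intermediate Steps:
B = -14
(-79 - 1*2)*(-1*(-67) + B) = (-79 - 1*2)*(-1*(-67) - 14) = (-79 - 2)*(67 - 14) = -81*53 = -4293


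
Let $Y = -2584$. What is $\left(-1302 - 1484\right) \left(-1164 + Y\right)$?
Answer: $10441928$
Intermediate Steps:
$\left(-1302 - 1484\right) \left(-1164 + Y\right) = \left(-1302 - 1484\right) \left(-1164 - 2584\right) = \left(-2786\right) \left(-3748\right) = 10441928$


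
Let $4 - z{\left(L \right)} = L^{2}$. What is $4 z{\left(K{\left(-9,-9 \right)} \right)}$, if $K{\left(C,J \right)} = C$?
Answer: $-308$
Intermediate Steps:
$z{\left(L \right)} = 4 - L^{2}$
$4 z{\left(K{\left(-9,-9 \right)} \right)} = 4 \left(4 - \left(-9\right)^{2}\right) = 4 \left(4 - 81\right) = 4 \left(-77\right) = -308$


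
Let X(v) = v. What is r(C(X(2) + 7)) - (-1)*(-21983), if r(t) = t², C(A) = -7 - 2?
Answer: -21902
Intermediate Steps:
C(A) = -9
r(C(X(2) + 7)) - (-1)*(-21983) = (-9)² - (-1)*(-21983) = 81 - 1*21983 = 81 - 21983 = -21902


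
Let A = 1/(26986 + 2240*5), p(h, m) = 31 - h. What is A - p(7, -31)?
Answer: -916463/38186 ≈ -24.000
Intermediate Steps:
A = 1/38186 (A = 1/(26986 + 11200) = 1/38186 ≈ 2.6188e-5)
A - p(7, -31) = 1/38186 - (31 - 1*7) = 1/38186 - (31 - 7) = 1/38186 - 1*24 = 1/38186 - 24 = -916463/38186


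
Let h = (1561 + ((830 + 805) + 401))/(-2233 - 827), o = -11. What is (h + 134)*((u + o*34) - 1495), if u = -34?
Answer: -257820343/1020 ≈ -2.5277e+5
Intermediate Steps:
h = -1199/1020 (h = (1561 + (1635 + 401))/(-3060) = (1561 + 2036)*(-1/3060) = 3597*(-1/3060) = -1199/1020 ≈ -1.1755)
(h + 134)*((u + o*34) - 1495) = (-1199/1020 + 134)*((-34 - 11*34) - 1495) = 135481*((-34 - 374) - 1495)/1020 = 135481*(-408 - 1495)/1020 = (135481/1020)*(-1903) = -257820343/1020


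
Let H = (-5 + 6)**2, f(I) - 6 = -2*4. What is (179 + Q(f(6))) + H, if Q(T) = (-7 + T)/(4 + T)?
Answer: 351/2 ≈ 175.50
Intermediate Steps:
f(I) = -2 (f(I) = 6 - 2*4 = 6 - 8 = -2)
Q(T) = (-7 + T)/(4 + T)
H = 1 (H = 1**2 = 1)
(179 + Q(f(6))) + H = (179 + (-7 - 2)/(4 - 2)) + 1 = (179 - 9/2) + 1 = 349/2 + 1 = 351/2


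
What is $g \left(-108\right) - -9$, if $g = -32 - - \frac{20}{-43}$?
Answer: $\frac{151155}{43} \approx 3515.2$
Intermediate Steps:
$g = - \frac{1396}{43}$ ($g = -32 - \left(-20\right) \left(- \frac{1}{43}\right) = -32 - \frac{20}{43} = - \frac{1396}{43} \approx -32.465$)
$g \left(-108\right) - -9 = \left(- \frac{1396}{43}\right) \left(-108\right) - -9 = \frac{150768}{43} + \left(-20 + 29\right) = \frac{150768}{43} + 9 = \frac{151155}{43}$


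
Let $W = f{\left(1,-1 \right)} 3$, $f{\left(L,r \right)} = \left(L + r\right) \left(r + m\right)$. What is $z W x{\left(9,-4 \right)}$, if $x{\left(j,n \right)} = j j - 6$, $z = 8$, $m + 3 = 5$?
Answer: $0$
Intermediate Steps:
$m = 2$ ($m = -3 + 5 = 2$)
$f{\left(L,r \right)} = \left(2 + r\right) \left(L + r\right)$ ($f{\left(L,r \right)} = \left(L + r\right) \left(r + 2\right) = \left(L + r\right) \left(2 + r\right) = \left(2 + r\right) \left(L + r\right)$)
$W = 0$ ($W = \left(\left(-1\right)^{2} + 2 \cdot 1 + 2 \left(-1\right) + 1 \left(-1\right)\right) 3 = \left(1 + 2 - 2 - 1\right) 3 = 0 \cdot 3 = 0$)
$x{\left(j,n \right)} = -6 + j^{2}$ ($x{\left(j,n \right)} = j^{2} - 6 = -6 + j^{2}$)
$z W x{\left(9,-4 \right)} = 8 \cdot 0 \left(-6 + 9^{2}\right) = 0 \left(-6 + 81\right) = 0 \cdot 75 = 0$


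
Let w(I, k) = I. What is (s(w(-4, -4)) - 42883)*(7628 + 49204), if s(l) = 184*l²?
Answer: -2269813248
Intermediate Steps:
(s(w(-4, -4)) - 42883)*(7628 + 49204) = (184*(-4)² - 42883)*(7628 + 49204) = (184*16 - 42883)*56832 = (2944 - 42883)*56832 = -39939*56832 = -2269813248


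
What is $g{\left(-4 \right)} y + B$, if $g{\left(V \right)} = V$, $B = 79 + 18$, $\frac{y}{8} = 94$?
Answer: $-2911$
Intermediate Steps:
$y = 752$ ($y = 8 \cdot 94 = 752$)
$B = 97$
$g{\left(-4 \right)} y + B = \left(-4\right) 752 + 97 = -3008 + 97 = -2911$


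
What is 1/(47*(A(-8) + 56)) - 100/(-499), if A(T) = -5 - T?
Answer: 277799/1383727 ≈ 0.20076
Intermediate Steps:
1/(47*(A(-8) + 56)) - 100/(-499) = 1/(47*((-5 - 1*(-8)) + 56)) - 100/(-499) = 1/(47*((-5 + 8) + 56)) - 100*(-1/499) = 1/(47*(3 + 56)) + 100/499 = (1/47)/59 + 100/499 = (1/47)*(1/59) + 100/499 = 1/2773 + 100/499 = 277799/1383727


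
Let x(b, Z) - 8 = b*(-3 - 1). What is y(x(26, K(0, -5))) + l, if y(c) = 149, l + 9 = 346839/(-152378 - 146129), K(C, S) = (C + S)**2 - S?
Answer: 41444141/298507 ≈ 138.84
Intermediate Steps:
x(b, Z) = 8 - 4*b (x(b, Z) = 8 + b*(-3 - 1) = 8 + b*(-4) = 8 - 4*b)
l = -3033402/298507 (l = -9 + 346839/(-152378 - 146129) = -9 + 346839/(-298507) = -9 + 346839*(-1/298507) = -9 - 346839/298507 = -3033402/298507 ≈ -10.162)
y(x(26, K(0, -5))) + l = 149 - 3033402/298507 = 41444141/298507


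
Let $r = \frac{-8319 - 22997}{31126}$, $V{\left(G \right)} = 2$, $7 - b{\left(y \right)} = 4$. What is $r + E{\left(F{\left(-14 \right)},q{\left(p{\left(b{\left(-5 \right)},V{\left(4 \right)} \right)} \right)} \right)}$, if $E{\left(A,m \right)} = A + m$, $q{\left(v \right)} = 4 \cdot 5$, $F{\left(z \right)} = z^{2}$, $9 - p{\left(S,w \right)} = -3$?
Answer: $\frac{3345950}{15563} \approx 214.99$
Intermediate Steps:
$b{\left(y \right)} = 3$ ($b{\left(y \right)} = 7 - 4 = 3$)
$p{\left(S,w \right)} = 12$ ($p{\left(S,w \right)} = 9 - -3 = 9 + 3 = 12$)
$q{\left(v \right)} = 20$
$r = - \frac{15658}{15563}$ ($r = \left(-8319 - 22997\right) \frac{1}{31126} = \left(-31316\right) \frac{1}{31126} = - \frac{15658}{15563} \approx -1.0061$)
$r + E{\left(F{\left(-14 \right)},q{\left(p{\left(b{\left(-5 \right)},V{\left(4 \right)} \right)} \right)} \right)} = - \frac{15658}{15563} + \left(\left(-14\right)^{2} + 20\right) = - \frac{15658}{15563} + \left(196 + 20\right) = - \frac{15658}{15563} + 216 = \frac{3345950}{15563}$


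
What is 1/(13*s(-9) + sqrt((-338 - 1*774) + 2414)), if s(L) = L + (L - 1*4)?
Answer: -143/40247 - sqrt(1302)/80494 ≈ -0.0040013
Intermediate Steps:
s(L) = -4 + 2*L (s(L) = L + (L - 4) = L + (-4 + L) = -4 + 2*L)
1/(13*s(-9) + sqrt((-338 - 1*774) + 2414)) = 1/(13*(-4 + 2*(-9)) + sqrt((-338 - 1*774) + 2414)) = 1/(13*(-4 - 18) + sqrt((-338 - 774) + 2414)) = 1/(13*(-22) + sqrt(-1112 + 2414)) = 1/(-286 + sqrt(1302))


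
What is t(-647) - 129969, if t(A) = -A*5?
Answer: -126734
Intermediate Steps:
t(A) = -5*A
t(-647) - 129969 = -5*(-647) - 129969 = 3235 - 129969 = -126734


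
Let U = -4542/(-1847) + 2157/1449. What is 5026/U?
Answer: 4483699626/3521779 ≈ 1273.1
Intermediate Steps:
U = 3521779/892101 (U = -4542*(-1/1847) + 2157*(1/1449) = 4542/1847 + 719/483 = 3521779/892101 ≈ 3.9477)
5026/U = 5026/(3521779/892101) = 5026*(892101/3521779) = 4483699626/3521779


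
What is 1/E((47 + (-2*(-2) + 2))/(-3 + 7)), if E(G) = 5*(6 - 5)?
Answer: ⅕ ≈ 0.20000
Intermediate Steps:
E(G) = 5 (E(G) = 5*1 = 5)
1/E((47 + (-2*(-2) + 2))/(-3 + 7)) = 1/5 = ⅕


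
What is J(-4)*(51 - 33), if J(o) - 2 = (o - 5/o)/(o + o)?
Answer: 675/16 ≈ 42.188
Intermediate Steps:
J(o) = 2 + (o - 5/o)/(2*o) (J(o) = 2 + (o - 5/o)/(o + o) = 2 + (o - 5/o)/((2*o)) = 2 + (o - 5/o)*(1/(2*o)) = 2 + (o - 5/o)/(2*o))
J(-4)*(51 - 33) = (5/2 - 5/2/(-4)**2)*(51 - 33) = (5/2 - 5/2*1/16)*18 = (5/2 - 5/32)*18 = (75/32)*18 = 675/16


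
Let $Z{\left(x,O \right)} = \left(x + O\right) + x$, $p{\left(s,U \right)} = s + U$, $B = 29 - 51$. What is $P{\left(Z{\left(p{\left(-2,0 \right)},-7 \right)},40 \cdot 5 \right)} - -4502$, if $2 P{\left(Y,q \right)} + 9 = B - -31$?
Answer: $4502$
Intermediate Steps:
$B = -22$
$p{\left(s,U \right)} = U + s$
$Z{\left(x,O \right)} = O + 2 x$ ($Z{\left(x,O \right)} = \left(O + x\right) + x = O + 2 x$)
$P{\left(Y,q \right)} = 0$ ($P{\left(Y,q \right)} = - \frac{9}{2} + \frac{-22 - -31}{2} = - \frac{9}{2} + \frac{-22 + 31}{2} = - \frac{9}{2} + \frac{1}{2} \cdot 9 = - \frac{9}{2} + \frac{9}{2} = 0$)
$P{\left(Z{\left(p{\left(-2,0 \right)},-7 \right)},40 \cdot 5 \right)} - -4502 = 0 - -4502 = 0 + 4502 = 4502$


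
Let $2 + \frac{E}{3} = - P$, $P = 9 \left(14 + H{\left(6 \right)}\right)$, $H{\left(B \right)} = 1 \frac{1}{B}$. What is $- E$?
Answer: $\frac{777}{2} \approx 388.5$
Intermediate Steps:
$H{\left(B \right)} = \frac{1}{B}$
$P = \frac{255}{2}$ ($P = 9 \left(14 + \frac{1}{6}\right) = 9 \cdot \frac{85}{6} = \frac{255}{2} \approx 127.5$)
$E = - \frac{777}{2}$ ($E = -6 + 3 \left(\left(-1\right) \frac{255}{2}\right) = -6 + 3 \left(- \frac{255}{2}\right) = -6 - \frac{765}{2} = - \frac{777}{2} \approx -388.5$)
$- E = \left(-1\right) \left(- \frac{777}{2}\right) = \frac{777}{2}$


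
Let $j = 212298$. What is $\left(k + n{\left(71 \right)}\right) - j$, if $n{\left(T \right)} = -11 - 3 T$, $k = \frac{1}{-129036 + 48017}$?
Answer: $- \frac{17218319919}{81019} \approx -2.1252 \cdot 10^{5}$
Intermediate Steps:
$k = - \frac{1}{81019}$ ($k = \frac{1}{-81019} = - \frac{1}{81019} \approx -1.2343 \cdot 10^{-5}$)
$\left(k + n{\left(71 \right)}\right) - j = \left(- \frac{1}{81019} - 224\right) - 212298 = - \frac{18148257}{81019} - 212298 = - \frac{17218319919}{81019}$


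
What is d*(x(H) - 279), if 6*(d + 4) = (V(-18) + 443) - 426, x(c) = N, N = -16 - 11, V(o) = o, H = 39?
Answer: 1275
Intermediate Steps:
N = -27
x(c) = -27
d = -25/6 (d = -4 + ((-18 + 443) - 426)/6 = -4 + (425 - 426)/6 = -4 + (1/6)*(-1) = -4 - 1/6 = -25/6 ≈ -4.1667)
d*(x(H) - 279) = -25*(-27 - 279)/6 = -25/6*(-306) = 1275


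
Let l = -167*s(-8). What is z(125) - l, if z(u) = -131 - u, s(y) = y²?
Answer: 10432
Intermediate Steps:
l = -10688 (l = -167*(-8)² = -167*64 = -10688)
z(125) - l = (-131 - 1*125) - 1*(-10688) = (-131 - 125) + 10688 = -256 + 10688 = 10432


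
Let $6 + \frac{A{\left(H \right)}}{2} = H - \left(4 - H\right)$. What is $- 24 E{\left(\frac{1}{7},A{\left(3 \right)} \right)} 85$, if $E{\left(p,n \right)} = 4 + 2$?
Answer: $-12240$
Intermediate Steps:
$A{\left(H \right)} = -20 + 4 H$ ($A{\left(H \right)} = -12 + 2 \left(H - \left(4 - H\right)\right) = -12 + 2 \left(H + \left(-4 + H\right)\right) = -12 + 2 \left(-4 + 2 H\right) = -12 + \left(-8 + 4 H\right) = -20 + 4 H$)
$E{\left(p,n \right)} = 6$
$- 24 E{\left(\frac{1}{7},A{\left(3 \right)} \right)} 85 = \left(-24\right) 6 \cdot 85 = \left(-144\right) 85 = -12240$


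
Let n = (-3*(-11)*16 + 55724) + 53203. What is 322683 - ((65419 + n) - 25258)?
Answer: 173067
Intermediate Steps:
n = 109455 (n = (33*16 + 55724) + 53203 = (528 + 55724) + 53203 = 56252 + 53203 = 109455)
322683 - ((65419 + n) - 25258) = 322683 - ((65419 + 109455) - 25258) = 322683 - (174874 - 25258) = 322683 - 1*149616 = 322683 - 149616 = 173067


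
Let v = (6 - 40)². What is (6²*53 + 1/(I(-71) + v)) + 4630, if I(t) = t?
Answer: 7093731/1085 ≈ 6538.0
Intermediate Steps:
v = 1156 (v = (-34)² = 1156)
(6²*53 + 1/(I(-71) + v)) + 4630 = (6²*53 + 1/(-71 + 1156)) + 4630 = (36*53 + 1/1085) + 4630 = (1908 + 1/1085) + 4630 = 2070181/1085 + 4630 = 7093731/1085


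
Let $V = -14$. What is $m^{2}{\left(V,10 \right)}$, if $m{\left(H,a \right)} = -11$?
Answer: $121$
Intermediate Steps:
$m^{2}{\left(V,10 \right)} = \left(-11\right)^{2} = 121$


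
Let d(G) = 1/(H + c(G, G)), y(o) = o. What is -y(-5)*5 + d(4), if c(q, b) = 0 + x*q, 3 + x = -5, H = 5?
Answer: 674/27 ≈ 24.963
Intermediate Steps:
x = -8 (x = -3 - 5 = -8)
c(q, b) = -8*q (c(q, b) = 0 - 8*q = -8*q)
d(G) = 1/(5 - 8*G)
-y(-5)*5 + d(4) = -1*(-5)*5 + 1/(5 - 8*4) = 5*5 + 1/(5 - 32) = 25 + 1/(-27) = 25 - 1/27 = 674/27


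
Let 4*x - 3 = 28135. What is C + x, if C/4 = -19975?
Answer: -145731/2 ≈ -72866.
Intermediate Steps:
C = -79900 (C = 4*(-19975) = -79900)
x = 14069/2 (x = 3/4 + (1/4)*28135 = 3/4 + 28135/4 = 14069/2 ≈ 7034.5)
C + x = -79900 + 14069/2 = -145731/2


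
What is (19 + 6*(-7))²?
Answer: 529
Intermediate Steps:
(19 + 6*(-7))² = (19 - 42)² = (-23)² = 529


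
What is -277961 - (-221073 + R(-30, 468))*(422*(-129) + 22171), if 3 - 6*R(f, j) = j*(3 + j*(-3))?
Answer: -7215102185/2 ≈ -3.6076e+9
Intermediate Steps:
R(f, j) = 1/2 - j*(3 - 3*j)/6 (R(f, j) = 1/2 - j*(3 + j*(-3))/6 = 1/2 - j*(3 - 3*j)/6)
-277961 - (-221073 + R(-30, 468))*(422*(-129) + 22171) = -277961 - (-221073 + (1/2 + (1/2)*468**2 - 1/2*468))*(422*(-129) + 22171) = -277961 - (-221073 + (1/2 + (1/2)*219024 - 234))*(-54438 + 22171) = -277961 - (-221073 + (1/2 + 109512 - 234))*(-32267) = -277961 - (-221073 + 218557/2)*(-32267) = -277961 - (-223589)*(-32267)/2 = -277961 - 1*7214546263/2 = -277961 - 7214546263/2 = -7215102185/2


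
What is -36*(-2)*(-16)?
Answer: -1152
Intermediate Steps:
-36*(-2)*(-16) = 72*(-16) = -1152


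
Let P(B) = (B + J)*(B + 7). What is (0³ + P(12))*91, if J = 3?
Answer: 25935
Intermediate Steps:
P(B) = (3 + B)*(7 + B) (P(B) = (B + 3)*(B + 7) = (3 + B)*(7 + B))
(0³ + P(12))*91 = (0³ + (21 + 12² + 10*12))*91 = (0 + (21 + 144 + 120))*91 = (0 + 285)*91 = 285*91 = 25935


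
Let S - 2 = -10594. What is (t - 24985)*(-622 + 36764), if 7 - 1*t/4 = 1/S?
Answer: -1194242545585/1324 ≈ -9.0200e+8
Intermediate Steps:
S = -10592 (S = 2 - 10594 = -10592)
t = 74145/2648 (t = 28 - 4/(-10592) = 28 - 4*(-1/10592) = 28 + 1/2648 = 74145/2648 ≈ 28.000)
(t - 24985)*(-622 + 36764) = (74145/2648 - 24985)*(-622 + 36764) = -66086135/2648*36142 = -1194242545585/1324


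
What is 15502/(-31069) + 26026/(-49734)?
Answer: -789789131/772592823 ≈ -1.0223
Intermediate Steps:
15502/(-31069) + 26026/(-49734) = 15502*(-1/31069) + 26026*(-1/49734) = -15502/31069 - 13013/24867 = -789789131/772592823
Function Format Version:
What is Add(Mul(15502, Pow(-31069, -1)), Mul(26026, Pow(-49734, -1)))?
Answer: Rational(-789789131, 772592823) ≈ -1.0223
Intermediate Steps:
Add(Mul(15502, Pow(-31069, -1)), Mul(26026, Pow(-49734, -1))) = Add(Mul(15502, Rational(-1, 31069)), Mul(26026, Rational(-1, 49734))) = Add(Rational(-15502, 31069), Rational(-13013, 24867)) = Rational(-789789131, 772592823)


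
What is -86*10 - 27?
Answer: -887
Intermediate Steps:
-86*10 - 27 = -860 - 27 = -887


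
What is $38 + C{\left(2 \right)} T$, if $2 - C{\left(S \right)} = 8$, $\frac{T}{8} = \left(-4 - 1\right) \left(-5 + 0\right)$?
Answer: $-1162$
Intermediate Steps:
$T = 200$ ($T = 8 \left(-4 - 1\right) \left(-5 + 0\right) = 8 \left(\left(-5\right) \left(-5\right)\right) = 8 \cdot 25 = 200$)
$C{\left(S \right)} = -6$ ($C{\left(S \right)} = 2 - 8 = -6$)
$38 + C{\left(2 \right)} T = 38 - 1200 = -1162$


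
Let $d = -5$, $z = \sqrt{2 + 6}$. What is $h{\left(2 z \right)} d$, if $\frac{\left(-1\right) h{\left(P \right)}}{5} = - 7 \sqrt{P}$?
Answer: $- 350 \sqrt[4]{2} \approx -416.22$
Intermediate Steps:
$z = 2 \sqrt{2}$ ($z = \sqrt{8} = 2 \sqrt{2} \approx 2.8284$)
$h{\left(P \right)} = 35 \sqrt{P}$ ($h{\left(P \right)} = - 5 \left(- 7 \sqrt{P}\right) = 35 \sqrt{P}$)
$h{\left(2 z \right)} d = 35 \sqrt{2 \cdot 2 \sqrt{2}} \left(-5\right) = 35 \sqrt{4 \sqrt{2}} \left(-5\right) = 35 \cdot 2 \sqrt[4]{2} \left(-5\right) = 70 \sqrt[4]{2} \left(-5\right) = - 350 \sqrt[4]{2}$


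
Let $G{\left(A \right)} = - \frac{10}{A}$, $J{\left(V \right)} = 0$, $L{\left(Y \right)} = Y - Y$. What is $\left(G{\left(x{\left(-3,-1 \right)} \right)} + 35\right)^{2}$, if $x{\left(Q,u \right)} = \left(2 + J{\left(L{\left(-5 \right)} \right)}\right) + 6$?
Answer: $\frac{18225}{16} \approx 1139.1$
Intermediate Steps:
$L{\left(Y \right)} = 0$
$x{\left(Q,u \right)} = 8$ ($x{\left(Q,u \right)} = \left(2 + 0\right) + 6 = 2 + 6 = 8$)
$\left(G{\left(x{\left(-3,-1 \right)} \right)} + 35\right)^{2} = \left(- \frac{10}{8} + 35\right)^{2} = \left(\left(-10\right) \frac{1}{8} + 35\right)^{2} = \left(- \frac{5}{4} + 35\right)^{2} = \left(\frac{135}{4}\right)^{2} = \frac{18225}{16}$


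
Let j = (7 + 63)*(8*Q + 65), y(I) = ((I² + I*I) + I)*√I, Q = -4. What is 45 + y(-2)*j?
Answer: 45 + 13860*I*√2 ≈ 45.0 + 19601.0*I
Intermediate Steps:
y(I) = √I*(I + 2*I²) (y(I) = ((I² + I²) + I)*√I = (2*I² + I)*√I = (I + 2*I²)*√I = √I*(I + 2*I²))
j = 2310 (j = (7 + 63)*(8*(-4) + 65) = 70*(-32 + 65) = 70*33 = 2310)
45 + y(-2)*j = 45 + ((-2)^(3/2)*(1 + 2*(-2)))*2310 = 45 + ((-2*I*√2)*(1 - 4))*2310 = 45 + (-2*I*√2*(-3))*2310 = 45 + (6*I*√2)*2310 = 45 + 13860*I*√2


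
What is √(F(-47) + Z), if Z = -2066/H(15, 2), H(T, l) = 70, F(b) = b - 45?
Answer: I*√148855/35 ≈ 11.023*I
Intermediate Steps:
F(b) = -45 + b
Z = -1033/35 (Z = -2066/70 = -2066*1/70 = -1033/35 ≈ -29.514)
√(F(-47) + Z) = √((-45 - 47) - 1033/35) = √(-92 - 1033/35) = √(-4253/35) = I*√148855/35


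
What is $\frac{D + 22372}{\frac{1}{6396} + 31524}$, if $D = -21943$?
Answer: $\frac{2743884}{201627505} \approx 0.013609$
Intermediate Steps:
$\frac{D + 22372}{\frac{1}{6396} + 31524} = \frac{-21943 + 22372}{\frac{1}{6396} + 31524} = \frac{429}{\frac{1}{6396} + 31524} = \frac{429}{\frac{201627505}{6396}} = 429 \cdot \frac{6396}{201627505} = \frac{2743884}{201627505}$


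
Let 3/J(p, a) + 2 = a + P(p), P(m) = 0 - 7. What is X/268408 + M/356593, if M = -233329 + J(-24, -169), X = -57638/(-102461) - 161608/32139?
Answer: -9177538416243249993701/14025528351995312172132 ≈ -0.65435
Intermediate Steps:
P(m) = -7
J(p, a) = 3/(-9 + a) (J(p, a) = 3/(-2 + (a - 7)) = 3/(-2 + (-7 + a)) = 3/(-9 + a))
X = -14706089606/3292994079 (X = -57638*(-1/102461) - 161608*1/32139 = 57638/102461 - 161608/32139 = -14706089606/3292994079 ≈ -4.4659)
M = -41532565/178 (M = -233329 + 3/(-9 - 169) = -233329 + 3/(-178) = -233329 + 3*(-1/178) = -233329 - 3/178 = -41532565/178 ≈ -2.3333e+5)
X/268408 + M/356593 = -14706089606/3292994079/268408 - 41532565/178/356593 = -14706089606/3292994079*1/268408 - 41532565/178*1/356593 = -7353044803/441932977378116 - 41532565/63473554 = -9177538416243249993701/14025528351995312172132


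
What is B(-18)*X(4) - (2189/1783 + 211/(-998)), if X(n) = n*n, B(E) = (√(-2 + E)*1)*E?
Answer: -1808409/1779434 - 576*I*√5 ≈ -1.0163 - 1288.0*I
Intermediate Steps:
B(E) = E*√(-2 + E) (B(E) = √(-2 + E)*E = E*√(-2 + E))
X(n) = n²
B(-18)*X(4) - (2189/1783 + 211/(-998)) = -18*√(-2 - 18)*4² - (2189/1783 + 211/(-998)) = -36*I*√5*16 - (2189*(1/1783) + 211*(-1/998)) = -36*I*√5*16 - (2189/1783 - 211/998) = -36*I*√5*16 - 1*1808409/1779434 = -576*I*√5 - 1808409/1779434 = -1808409/1779434 - 576*I*√5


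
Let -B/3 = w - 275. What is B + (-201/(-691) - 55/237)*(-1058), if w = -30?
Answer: 139656149/163767 ≈ 852.77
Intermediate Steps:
B = 915 (B = -3*(-30 - 275) = -3*(-305) = 915)
B + (-201/(-691) - 55/237)*(-1058) = 915 + (-201/(-691) - 55/237)*(-1058) = 915 + (-201*(-1/691) - 55*1/237)*(-1058) = 915 + (201/691 - 55/237)*(-1058) = 915 + (9632/163767)*(-1058) = 915 - 10190656/163767 = 139656149/163767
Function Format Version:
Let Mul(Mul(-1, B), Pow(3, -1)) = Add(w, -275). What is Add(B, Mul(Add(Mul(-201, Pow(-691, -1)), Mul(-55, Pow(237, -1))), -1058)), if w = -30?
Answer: Rational(139656149, 163767) ≈ 852.77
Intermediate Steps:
B = 915 (B = Mul(-3, Add(-30, -275)) = Mul(-3, -305) = 915)
Add(B, Mul(Add(Mul(-201, Pow(-691, -1)), Mul(-55, Pow(237, -1))), -1058)) = Add(915, Mul(Add(Mul(-201, Pow(-691, -1)), Mul(-55, Pow(237, -1))), -1058)) = Add(915, Mul(Add(Mul(-201, Rational(-1, 691)), Mul(-55, Rational(1, 237))), -1058)) = Add(915, Mul(Add(Rational(201, 691), Rational(-55, 237)), -1058)) = Add(915, Mul(Rational(9632, 163767), -1058)) = Add(915, Rational(-10190656, 163767)) = Rational(139656149, 163767)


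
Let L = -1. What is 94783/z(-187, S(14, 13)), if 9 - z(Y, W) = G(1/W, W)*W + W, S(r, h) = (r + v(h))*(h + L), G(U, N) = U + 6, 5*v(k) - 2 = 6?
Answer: -473915/6512 ≈ -72.776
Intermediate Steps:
v(k) = 8/5 (v(k) = 2/5 + (1/5)*6 = 2/5 + 6/5 = 8/5)
G(U, N) = 6 + U
S(r, h) = (-1 + h)*(8/5 + r) (S(r, h) = (r + 8/5)*(h - 1) = (8/5 + r)*(-1 + h) = (-1 + h)*(8/5 + r))
z(Y, W) = 9 - W - W*(6 + 1/W) (z(Y, W) = 9 - ((6 + 1/W)*W + W) = 9 - (W*(6 + 1/W) + W) = 9 - (W + W*(6 + 1/W)) = 9 + (-W - W*(6 + 1/W)) = 9 - W - W*(6 + 1/W))
94783/z(-187, S(14, 13)) = 94783/(8 - 7*(-8/5 - 1*14 + (8/5)*13 + 13*14)) = 94783/(8 - 7*(-8/5 - 14 + 104/5 + 182)) = 94783/(8 - 7*936/5) = 94783/(8 - 6552/5) = 94783/(-6512/5) = 94783*(-5/6512) = -473915/6512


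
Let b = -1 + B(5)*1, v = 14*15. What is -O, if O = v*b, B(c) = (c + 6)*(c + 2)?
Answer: -15960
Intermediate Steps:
B(c) = (2 + c)*(6 + c) (B(c) = (6 + c)*(2 + c) = (2 + c)*(6 + c))
v = 210
b = 76 (b = -1 + (12 + 5² + 8*5)*1 = -1 + (12 + 25 + 40)*1 = -1 + 77*1 = -1 + 77 = 76)
O = 15960 (O = 210*76 = 15960)
-O = -1*15960 = -15960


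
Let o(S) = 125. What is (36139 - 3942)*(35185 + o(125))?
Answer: 1136876070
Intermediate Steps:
(36139 - 3942)*(35185 + o(125)) = (36139 - 3942)*(35185 + 125) = 32197*35310 = 1136876070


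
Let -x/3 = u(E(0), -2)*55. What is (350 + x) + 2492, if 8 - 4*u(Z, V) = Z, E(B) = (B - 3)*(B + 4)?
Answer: 2017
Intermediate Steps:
E(B) = (-3 + B)*(4 + B)
u(Z, V) = 2 - Z/4
x = -825 (x = -3*(2 - (-12 + 0 + 0²)/4)*55 = -3*(2 - (-12 + 0 + 0)/4)*55 = -3*(2 - ¼*(-12))*55 = -3*(2 + 3)*55 = -15*55 = -3*275 = -825)
(350 + x) + 2492 = (350 - 825) + 2492 = -475 + 2492 = 2017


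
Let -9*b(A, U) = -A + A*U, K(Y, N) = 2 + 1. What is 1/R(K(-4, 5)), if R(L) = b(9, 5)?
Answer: -1/4 ≈ -0.25000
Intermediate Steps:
K(Y, N) = 3
b(A, U) = A/9 - A*U/9 (b(A, U) = -(-A + A*U)/9 = A/9 - A*U/9)
R(L) = -4 (R(L) = (1/9)*9*(1 - 1*5) = (1/9)*9*(1 - 5) = (1/9)*9*(-4) = -4)
1/R(K(-4, 5)) = 1/(-4) = -1/4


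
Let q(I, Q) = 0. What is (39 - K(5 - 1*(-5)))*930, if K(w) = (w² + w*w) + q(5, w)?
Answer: -149730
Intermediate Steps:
K(w) = 2*w² (K(w) = (w² + w*w) + 0 = (w² + w²) + 0 = 2*w² + 0 = 2*w²)
(39 - K(5 - 1*(-5)))*930 = (39 - 2*(5 - 1*(-5))²)*930 = (39 - 2*(5 + 5)²)*930 = (39 - 2*10²)*930 = (39 - 2*100)*930 = (39 - 1*200)*930 = (39 - 200)*930 = -161*930 = -149730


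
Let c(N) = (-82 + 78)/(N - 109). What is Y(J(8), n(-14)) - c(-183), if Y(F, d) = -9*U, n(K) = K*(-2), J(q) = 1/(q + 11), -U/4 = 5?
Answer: 13139/73 ≈ 179.99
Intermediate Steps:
U = -20 (U = -4*5 = -20)
c(N) = -4/(-109 + N)
J(q) = 1/(11 + q)
n(K) = -2*K
Y(F, d) = 180 (Y(F, d) = -9*(-20) = 180)
Y(J(8), n(-14)) - c(-183) = 180 - (-4)/(-109 - 183) = 180 - (-4)/(-292) = 180 - (-4)*(-1)/292 = 180 - 1*1/73 = 180 - 1/73 = 13139/73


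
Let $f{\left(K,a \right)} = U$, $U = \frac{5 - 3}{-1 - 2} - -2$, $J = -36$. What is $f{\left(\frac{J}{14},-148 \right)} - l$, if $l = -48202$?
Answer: $\frac{144610}{3} \approx 48203.0$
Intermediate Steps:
$U = \frac{4}{3}$ ($U = \frac{2}{-3} + 2 = 2 \left(- \frac{1}{3}\right) + 2 = - \frac{2}{3} + 2 = \frac{4}{3} \approx 1.3333$)
$f{\left(K,a \right)} = \frac{4}{3}$
$f{\left(\frac{J}{14},-148 \right)} - l = \frac{4}{3} - -48202 = \frac{4}{3} + 48202 = \frac{144610}{3}$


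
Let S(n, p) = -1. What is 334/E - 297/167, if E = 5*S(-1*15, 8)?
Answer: -57263/835 ≈ -68.578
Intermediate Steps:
E = -5 (E = 5*(-1) = -5)
334/E - 297/167 = 334/(-5) - 297/167 = 334*(-1/5) - 297*1/167 = -334/5 - 297/167 = -57263/835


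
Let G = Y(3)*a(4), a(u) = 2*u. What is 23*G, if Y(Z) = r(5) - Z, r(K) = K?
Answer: 368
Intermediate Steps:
Y(Z) = 5 - Z
G = 16 (G = (5 - 1*3)*(2*4) = (5 - 3)*8 = 2*8 = 16)
23*G = 23*16 = 368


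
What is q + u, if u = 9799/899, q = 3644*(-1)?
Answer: -3266157/899 ≈ -3633.1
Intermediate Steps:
q = -3644
u = 9799/899 (u = 9799*(1/899) = 9799/899 ≈ 10.900)
q + u = -3644 + 9799/899 = -3266157/899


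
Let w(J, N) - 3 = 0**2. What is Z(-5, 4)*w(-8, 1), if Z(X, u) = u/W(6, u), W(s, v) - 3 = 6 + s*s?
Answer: 4/15 ≈ 0.26667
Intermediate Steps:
W(s, v) = 9 + s**2 (W(s, v) = 3 + (6 + s*s) = 3 + (6 + s**2) = 9 + s**2)
w(J, N) = 3 (w(J, N) = 3 + 0**2 = 3 + 0 = 3)
Z(X, u) = u/45 (Z(X, u) = u/(9 + 6**2) = u/(9 + 36) = u/45)
Z(-5, 4)*w(-8, 1) = ((1/45)*4)*3 = (4/45)*3 = 4/15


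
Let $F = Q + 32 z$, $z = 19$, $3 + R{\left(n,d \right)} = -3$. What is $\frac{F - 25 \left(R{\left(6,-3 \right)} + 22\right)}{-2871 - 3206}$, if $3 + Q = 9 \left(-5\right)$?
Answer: $- \frac{160}{6077} \approx -0.026329$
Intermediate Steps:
$R{\left(n,d \right)} = -6$ ($R{\left(n,d \right)} = -3 - 3 = -6$)
$Q = -48$ ($Q = -3 + 9 \left(-5\right) = -3 - 45 = -48$)
$F = 560$ ($F = -48 + 32 \cdot 19 = -48 + 608 = 560$)
$\frac{F - 25 \left(R{\left(6,-3 \right)} + 22\right)}{-2871 - 3206} = \frac{560 - 25 \left(-6 + 22\right)}{-2871 - 3206} = \frac{560 - 400}{-6077} = \left(560 - 400\right) \left(- \frac{1}{6077}\right) = 160 \left(- \frac{1}{6077}\right) = - \frac{160}{6077}$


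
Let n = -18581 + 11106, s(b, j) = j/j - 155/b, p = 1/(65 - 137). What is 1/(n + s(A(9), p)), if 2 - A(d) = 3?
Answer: -1/7319 ≈ -0.00013663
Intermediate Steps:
A(d) = -1 (A(d) = 2 - 1*3 = 2 - 3 = -1)
p = -1/72 (p = 1/(-72) = -1/72 ≈ -0.013889)
s(b, j) = 1 - 155/b
n = -7475
1/(n + s(A(9), p)) = 1/(-7475 + (-155 - 1)/(-1)) = 1/(-7475 - 1*(-156)) = 1/(-7475 + 156) = 1/(-7319) = -1/7319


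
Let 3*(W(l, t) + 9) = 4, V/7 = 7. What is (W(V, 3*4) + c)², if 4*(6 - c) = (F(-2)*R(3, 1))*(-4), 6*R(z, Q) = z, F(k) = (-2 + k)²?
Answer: 361/9 ≈ 40.111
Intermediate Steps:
V = 49 (V = 7*7 = 49)
R(z, Q) = z/6
W(l, t) = -23/3 (W(l, t) = -9 + (⅓)*4 = -9 + 4/3 = -23/3)
c = 14 (c = 6 - (-2 - 2)²*((⅙)*3)*(-4)/4 = 6 - (-4)²*(½)*(-4)/4 = 6 - 16*(½)*(-4)/4 = 6 - 2*(-4) = 6 - ¼*(-32) = 6 + 8 = 14)
(W(V, 3*4) + c)² = (-23/3 + 14)² = (19/3)² = 361/9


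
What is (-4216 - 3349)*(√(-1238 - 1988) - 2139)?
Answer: 16181535 - 7565*I*√3226 ≈ 1.6182e+7 - 4.2968e+5*I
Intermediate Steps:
(-4216 - 3349)*(√(-1238 - 1988) - 2139) = -7565*(√(-3226) - 2139) = -7565*(I*√3226 - 2139) = -7565*(-2139 + I*√3226) = 16181535 - 7565*I*√3226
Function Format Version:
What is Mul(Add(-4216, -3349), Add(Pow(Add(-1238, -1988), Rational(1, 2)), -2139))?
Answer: Add(16181535, Mul(-7565, I, Pow(3226, Rational(1, 2)))) ≈ Add(1.6182e+7, Mul(-4.2968e+5, I))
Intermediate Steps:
Mul(Add(-4216, -3349), Add(Pow(Add(-1238, -1988), Rational(1, 2)), -2139)) = Mul(-7565, Add(Pow(-3226, Rational(1, 2)), -2139)) = Mul(-7565, Add(Mul(I, Pow(3226, Rational(1, 2))), -2139)) = Mul(-7565, Add(-2139, Mul(I, Pow(3226, Rational(1, 2))))) = Add(16181535, Mul(-7565, I, Pow(3226, Rational(1, 2))))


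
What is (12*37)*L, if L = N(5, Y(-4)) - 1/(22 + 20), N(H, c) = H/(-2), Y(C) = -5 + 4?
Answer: -7844/7 ≈ -1120.6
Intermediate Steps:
Y(C) = -1
N(H, c) = -H/2 (N(H, c) = H*(-½) = -H/2)
L = -53/21 (L = -½*5 - 1/(22 + 20) = -5/2 - 1/42 = -53/21 ≈ -2.5238)
(12*37)*L = (12*37)*(-53/21) = 444*(-53/21) = -7844/7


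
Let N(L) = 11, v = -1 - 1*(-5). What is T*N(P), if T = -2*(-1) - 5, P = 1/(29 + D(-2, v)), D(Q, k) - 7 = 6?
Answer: -33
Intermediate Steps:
v = 4 (v = -1 + 5 = 4)
D(Q, k) = 13 (D(Q, k) = 7 + 6 = 13)
P = 1/42 (P = 1/(29 + 13) = 1/42 ≈ 0.023810)
T = -3 (T = 2 - 5 = -3)
T*N(P) = -3*11 = -33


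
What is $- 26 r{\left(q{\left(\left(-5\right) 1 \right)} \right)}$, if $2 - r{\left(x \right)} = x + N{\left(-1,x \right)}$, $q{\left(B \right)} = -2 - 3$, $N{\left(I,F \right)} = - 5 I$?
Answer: $-52$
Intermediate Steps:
$q{\left(B \right)} = -5$ ($q{\left(B \right)} = -2 - 3 = -5$)
$r{\left(x \right)} = -3 - x$ ($r{\left(x \right)} = 2 - \left(x - -5\right) = 2 - \left(x + 5\right) = 2 - \left(5 + x\right) = -3 - x$)
$- 26 r{\left(q{\left(\left(-5\right) 1 \right)} \right)} = - 26 \left(-3 - -5\right) = - 26 \left(-3 + 5\right) = \left(-26\right) 2 = -52$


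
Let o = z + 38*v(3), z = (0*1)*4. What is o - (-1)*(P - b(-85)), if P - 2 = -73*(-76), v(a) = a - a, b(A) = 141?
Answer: 5409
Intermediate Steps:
z = 0 (z = 0*4 = 0)
v(a) = 0
P = 5550 (P = 2 - 73*(-76) = 2 + 5548 = 5550)
o = 0 (o = 0 + 38*0 = 0 + 0 = 0)
o - (-1)*(P - b(-85)) = 0 - (-1)*(5550 - 1*141) = 0 - (-1)*(5550 - 141) = 0 - (-1)*5409 = 0 - 1*(-5409) = 0 + 5409 = 5409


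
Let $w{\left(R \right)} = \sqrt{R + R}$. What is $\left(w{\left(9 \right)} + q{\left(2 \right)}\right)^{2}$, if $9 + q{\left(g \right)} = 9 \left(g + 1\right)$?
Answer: $342 + 108 \sqrt{2} \approx 494.73$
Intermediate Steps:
$w{\left(R \right)} = \sqrt{2} \sqrt{R}$ ($w{\left(R \right)} = \sqrt{2 R} = \sqrt{2} \sqrt{R}$)
$q{\left(g \right)} = 9 g$ ($q{\left(g \right)} = -9 + 9 \left(g + 1\right) = -9 + 9 \left(1 + g\right) = -9 + \left(9 + 9 g\right) = 9 g$)
$\left(w{\left(9 \right)} + q{\left(2 \right)}\right)^{2} = \left(\sqrt{2} \sqrt{9} + 9 \cdot 2\right)^{2} = \left(\sqrt{2} \cdot 3 + 18\right)^{2} = \left(3 \sqrt{2} + 18\right)^{2} = \left(18 + 3 \sqrt{2}\right)^{2}$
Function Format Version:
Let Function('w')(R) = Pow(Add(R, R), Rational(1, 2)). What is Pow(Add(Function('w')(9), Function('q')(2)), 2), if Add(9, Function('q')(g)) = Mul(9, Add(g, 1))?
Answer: Add(342, Mul(108, Pow(2, Rational(1, 2)))) ≈ 494.73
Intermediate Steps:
Function('w')(R) = Mul(Pow(2, Rational(1, 2)), Pow(R, Rational(1, 2))) (Function('w')(R) = Pow(Mul(2, R), Rational(1, 2)) = Mul(Pow(2, Rational(1, 2)), Pow(R, Rational(1, 2))))
Function('q')(g) = Mul(9, g) (Function('q')(g) = Add(-9, Mul(9, Add(g, 1))) = Add(-9, Mul(9, Add(1, g))) = Add(-9, Add(9, Mul(9, g))) = Mul(9, g))
Pow(Add(Function('w')(9), Function('q')(2)), 2) = Pow(Add(Mul(Pow(2, Rational(1, 2)), Pow(9, Rational(1, 2))), Mul(9, 2)), 2) = Pow(Add(Mul(Pow(2, Rational(1, 2)), 3), 18), 2) = Pow(Add(Mul(3, Pow(2, Rational(1, 2))), 18), 2) = Pow(Add(18, Mul(3, Pow(2, Rational(1, 2)))), 2)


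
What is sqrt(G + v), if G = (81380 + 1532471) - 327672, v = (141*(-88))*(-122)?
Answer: sqrt(2799955) ≈ 1673.3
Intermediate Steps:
v = 1513776 (v = -12408*(-122) = 1513776)
G = 1286179 (G = 1613851 - 327672 = 1286179)
sqrt(G + v) = sqrt(1286179 + 1513776) = sqrt(2799955)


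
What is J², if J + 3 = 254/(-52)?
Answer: 42025/676 ≈ 62.167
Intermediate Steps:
J = -205/26 (J = -3 + 254/(-52) = -3 + 254*(-1/52) = -3 - 127/26 = -205/26 ≈ -7.8846)
J² = (-205/26)² = 42025/676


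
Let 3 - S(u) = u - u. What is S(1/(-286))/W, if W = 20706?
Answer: 1/6902 ≈ 0.00014489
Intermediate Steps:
S(u) = 3 (S(u) = 3 - (u - u) = 3 - 1*0 = 3 + 0 = 3)
S(1/(-286))/W = 3/20706 = 3*(1/20706) = 1/6902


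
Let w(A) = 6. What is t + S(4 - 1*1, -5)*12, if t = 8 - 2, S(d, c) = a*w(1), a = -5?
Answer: -354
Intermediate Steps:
S(d, c) = -30 (S(d, c) = -5*6 = -30)
t = 6
t + S(4 - 1*1, -5)*12 = 6 - 30*12 = 6 - 360 = -354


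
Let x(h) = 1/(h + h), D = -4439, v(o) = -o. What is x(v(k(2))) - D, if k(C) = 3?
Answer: 26633/6 ≈ 4438.8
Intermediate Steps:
x(h) = 1/(2*h)
x(v(k(2))) - D = 1/(2*((-1*3))) - 1*(-4439) = (½)/(-3) + 4439 = (½)*(-⅓) + 4439 = -⅙ + 4439 = 26633/6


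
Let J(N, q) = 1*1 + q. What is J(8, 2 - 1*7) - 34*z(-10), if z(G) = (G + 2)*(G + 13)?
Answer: 812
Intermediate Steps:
z(G) = (2 + G)*(13 + G)
J(N, q) = 1 + q
J(8, 2 - 1*7) - 34*z(-10) = (1 + (2 - 1*7)) - 34*(26 + (-10)² + 15*(-10)) = (1 + (2 - 7)) - 34*(26 + 100 - 150) = (1 - 5) - 34*(-24) = -4 + 816 = 812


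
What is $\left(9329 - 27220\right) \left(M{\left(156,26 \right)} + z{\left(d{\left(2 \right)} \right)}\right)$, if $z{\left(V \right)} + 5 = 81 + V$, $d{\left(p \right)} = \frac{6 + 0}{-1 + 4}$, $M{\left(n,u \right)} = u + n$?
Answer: $-4651660$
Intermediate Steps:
$M{\left(n,u \right)} = n + u$
$d{\left(p \right)} = 2$ ($d{\left(p \right)} = \frac{6}{3} = 6 \cdot \frac{1}{3} = 2$)
$z{\left(V \right)} = 76 + V$ ($z{\left(V \right)} = -5 + \left(81 + V\right) = 76 + V$)
$\left(9329 - 27220\right) \left(M{\left(156,26 \right)} + z{\left(d{\left(2 \right)} \right)}\right) = \left(9329 - 27220\right) \left(\left(156 + 26\right) + \left(76 + 2\right)\right) = - 17891 \left(182 + 78\right) = \left(-17891\right) 260 = -4651660$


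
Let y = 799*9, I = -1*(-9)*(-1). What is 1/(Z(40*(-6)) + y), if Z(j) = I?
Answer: 1/7182 ≈ 0.00013924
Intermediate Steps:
I = -9 (I = 9*(-1) = -9)
Z(j) = -9
y = 7191
1/(Z(40*(-6)) + y) = 1/(-9 + 7191) = 1/7182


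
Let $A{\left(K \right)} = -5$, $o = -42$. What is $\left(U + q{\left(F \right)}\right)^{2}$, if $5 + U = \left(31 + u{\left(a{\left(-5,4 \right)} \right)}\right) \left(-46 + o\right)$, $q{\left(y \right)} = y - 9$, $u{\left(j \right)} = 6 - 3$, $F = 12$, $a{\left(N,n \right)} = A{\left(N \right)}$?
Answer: $8964036$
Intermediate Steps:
$a{\left(N,n \right)} = -5$
$u{\left(j \right)} = 3$
$q{\left(y \right)} = -9 + y$
$U = -2997$ ($U = -5 + \left(31 + 3\right) \left(-46 - 42\right) = -5 + 34 \left(-88\right) = -5 - 2992 = -2997$)
$\left(U + q{\left(F \right)}\right)^{2} = \left(-2997 + \left(-9 + 12\right)\right)^{2} = \left(-2997 + 3\right)^{2} = \left(-2994\right)^{2} = 8964036$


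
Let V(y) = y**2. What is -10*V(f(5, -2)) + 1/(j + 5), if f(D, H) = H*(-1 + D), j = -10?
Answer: -3201/5 ≈ -640.20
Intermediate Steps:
-10*V(f(5, -2)) + 1/(j + 5) = -10*4*(-1 + 5)**2 + 1/(-10 + 5) = -10*(-2*4)**2 + 1/(-5) = -10*(-8)**2 - 1/5 = -10*64 - 1/5 = -640 - 1/5 = -3201/5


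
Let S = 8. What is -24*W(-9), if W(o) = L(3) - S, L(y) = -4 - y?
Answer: 360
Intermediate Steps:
W(o) = -15 (W(o) = (-4 - 1*3) - 1*8 = (-4 - 3) - 8 = -7 - 8 = -15)
-24*W(-9) = -24*(-15) = 360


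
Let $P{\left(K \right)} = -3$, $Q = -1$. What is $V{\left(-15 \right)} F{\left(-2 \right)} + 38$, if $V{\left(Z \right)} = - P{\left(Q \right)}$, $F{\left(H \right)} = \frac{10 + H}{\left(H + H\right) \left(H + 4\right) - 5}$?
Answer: $\frac{470}{13} \approx 36.154$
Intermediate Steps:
$F{\left(H \right)} = \frac{10 + H}{-5 + 2 H \left(4 + H\right)}$ ($F{\left(H \right)} = \frac{10 + H}{2 H \left(4 + H\right) - 5} = \frac{10 + H}{-5 + 2 H \left(4 + H\right)}$)
$V{\left(Z \right)} = 3$ ($V{\left(Z \right)} = \left(-1\right) \left(-3\right) = 3$)
$V{\left(-15 \right)} F{\left(-2 \right)} + 38 = 3 \frac{10 - 2}{-5 + 2 \left(-2\right)^{2} + 8 \left(-2\right)} + 38 = 3 \frac{1}{-5 + 2 \cdot 4 - 16} \cdot 8 + 38 = 3 \frac{1}{-5 + 8 - 16} \cdot 8 + 38 = 3 \frac{1}{-13} \cdot 8 + 38 = 3 \left(\left(- \frac{1}{13}\right) 8\right) + 38 = 3 \left(- \frac{8}{13}\right) + 38 = - \frac{24}{13} + 38 = \frac{470}{13}$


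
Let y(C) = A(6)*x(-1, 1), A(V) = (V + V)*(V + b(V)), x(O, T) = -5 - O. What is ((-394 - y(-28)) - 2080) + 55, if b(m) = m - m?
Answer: -2131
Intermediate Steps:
b(m) = 0
A(V) = 2*V² (A(V) = (V + V)*(V + 0) = (2*V)*V = 2*V²)
y(C) = -288 (y(C) = (2*6²)*(-5 - 1*(-1)) = (2*36)*(-5 + 1) = 72*(-4) = -288)
((-394 - y(-28)) - 2080) + 55 = ((-394 - 1*(-288)) - 2080) + 55 = ((-394 + 288) - 2080) + 55 = (-106 - 2080) + 55 = -2186 + 55 = -2131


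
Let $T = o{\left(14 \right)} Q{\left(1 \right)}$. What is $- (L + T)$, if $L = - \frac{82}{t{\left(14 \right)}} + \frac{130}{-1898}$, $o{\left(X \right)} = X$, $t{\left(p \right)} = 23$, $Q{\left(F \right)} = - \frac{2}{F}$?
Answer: $\frac{53113}{1679} \approx 31.634$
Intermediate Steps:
$T = -28$ ($T = 14 \left(- \frac{2}{1}\right) = 14 \left(\left(-2\right) 1\right) = 14 \left(-2\right) = -28$)
$L = - \frac{6101}{1679}$ ($L = - \frac{82}{23} + \frac{130}{-1898} = \left(-82\right) \frac{1}{23} + 130 \left(- \frac{1}{1898}\right) = - \frac{82}{23} - \frac{5}{73} = - \frac{6101}{1679} \approx -3.6337$)
$- (L + T) = - (- \frac{6101}{1679} - 28) = \left(-1\right) \left(- \frac{53113}{1679}\right) = \frac{53113}{1679}$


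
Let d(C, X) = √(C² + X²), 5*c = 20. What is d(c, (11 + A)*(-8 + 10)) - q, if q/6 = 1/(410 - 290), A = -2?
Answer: -1/20 + 2*√85 ≈ 18.389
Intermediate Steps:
c = 4 (c = (⅕)*20 = 4)
q = 1/20 (q = 6/(410 - 290) = 6/120 = 6*(1/120) = 1/20 ≈ 0.050000)
d(c, (11 + A)*(-8 + 10)) - q = √(4² + ((11 - 2)*(-8 + 10))²) - 1*1/20 = √(16 + (9*2)²) - 1/20 = √(16 + 18²) - 1/20 = √(16 + 324) - 1/20 = √340 - 1/20 = 2*√85 - 1/20 = -1/20 + 2*√85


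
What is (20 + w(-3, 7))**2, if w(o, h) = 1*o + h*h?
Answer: 4356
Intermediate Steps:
w(o, h) = o + h**2
(20 + w(-3, 7))**2 = (20 + (-3 + 7**2))**2 = (20 + (-3 + 49))**2 = (20 + 46)**2 = 66**2 = 4356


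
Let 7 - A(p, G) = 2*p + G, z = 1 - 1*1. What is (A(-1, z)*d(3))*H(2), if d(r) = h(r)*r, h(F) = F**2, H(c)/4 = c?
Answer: 1944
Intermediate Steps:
H(c) = 4*c
z = 0 (z = 1 - 1 = 0)
A(p, G) = 7 - G - 2*p (A(p, G) = 7 - (2*p + G) = 7 - (G + 2*p) = 7 + (-G - 2*p) = 7 - G - 2*p)
d(r) = r**3 (d(r) = r**2*r = r**3)
(A(-1, z)*d(3))*H(2) = ((7 - 1*0 - 2*(-1))*3**3)*(4*2) = ((7 + 0 + 2)*27)*8 = (9*27)*8 = 243*8 = 1944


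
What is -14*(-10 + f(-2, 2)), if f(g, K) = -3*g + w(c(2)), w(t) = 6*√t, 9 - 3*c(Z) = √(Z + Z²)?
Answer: 56 - 28*√(27 - 3*√6) ≈ -68.124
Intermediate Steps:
c(Z) = 3 - √(Z + Z²)/3
f(g, K) = -3*g + 6*√(3 - √6/3) (f(g, K) = -3*g + 6*√(3 - √2*√(1 + 2)/3) = -3*g + 6*√(3 - √6/3))
-14*(-10 + f(-2, 2)) = -14*(-10 + (-3*(-2) + 2*√(27 - 3*√6))) = -14*(-10 + (6 + 2*√(27 - 3*√6))) = -14*(-4 + 2*√(27 - 3*√6)) = 56 - 28*√(27 - 3*√6)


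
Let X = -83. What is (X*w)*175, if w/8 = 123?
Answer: -14292600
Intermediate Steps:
w = 984 (w = 8*123 = 984)
(X*w)*175 = -83*984*175 = -81672*175 = -14292600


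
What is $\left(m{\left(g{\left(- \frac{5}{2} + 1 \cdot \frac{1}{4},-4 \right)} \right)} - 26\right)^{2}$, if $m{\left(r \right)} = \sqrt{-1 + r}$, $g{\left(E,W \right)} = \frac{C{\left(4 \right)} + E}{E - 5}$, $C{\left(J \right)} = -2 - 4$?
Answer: $\frac{19608}{29} - \frac{104 \sqrt{29}}{29} \approx 656.83$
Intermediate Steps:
$C{\left(J \right)} = -6$ ($C{\left(J \right)} = -2 - 4 = -6$)
$g{\left(E,W \right)} = \frac{-6 + E}{-5 + E}$ ($g{\left(E,W \right)} = \frac{-6 + E}{E - 5} = \frac{-6 + E}{-5 + E}$)
$\left(m{\left(g{\left(- \frac{5}{2} + 1 \cdot \frac{1}{4},-4 \right)} \right)} - 26\right)^{2} = \left(\sqrt{-1 + \frac{-6 + \left(- \frac{5}{2} + 1 \cdot \frac{1}{4}\right)}{-5 + \left(- \frac{5}{2} + 1 \cdot \frac{1}{4}\right)}} - 26\right)^{2} = \left(\sqrt{-1 + \frac{-6 + \left(\left(-5\right) \frac{1}{2} + 1 \cdot \frac{1}{4}\right)}{-5 + \left(\left(-5\right) \frac{1}{2} + 1 \cdot \frac{1}{4}\right)}} - 26\right)^{2} = \left(\sqrt{-1 + \frac{-6 + \left(- \frac{5}{2} + \frac{1}{4}\right)}{-5 + \left(- \frac{5}{2} + \frac{1}{4}\right)}} - 26\right)^{2} = \left(\sqrt{-1 + \frac{-6 - \frac{9}{4}}{-5 - \frac{9}{4}}} - 26\right)^{2} = \left(\sqrt{-1 + \frac{1}{- \frac{29}{4}} \left(- \frac{33}{4}\right)} - 26\right)^{2} = \left(\sqrt{-1 - - \frac{33}{29}} - 26\right)^{2} = \left(\sqrt{-1 + \frac{33}{29}} - 26\right)^{2} = \left(\sqrt{\frac{4}{29}} - 26\right)^{2} = \left(\frac{2 \sqrt{29}}{29} - 26\right)^{2} = \left(-26 + \frac{2 \sqrt{29}}{29}\right)^{2}$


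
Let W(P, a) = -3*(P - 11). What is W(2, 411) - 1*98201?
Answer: -98174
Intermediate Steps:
W(P, a) = 33 - 3*P (W(P, a) = -3*(-11 + P) = 33 - 3*P)
W(2, 411) - 1*98201 = (33 - 3*2) - 1*98201 = (33 - 6) - 98201 = 27 - 98201 = -98174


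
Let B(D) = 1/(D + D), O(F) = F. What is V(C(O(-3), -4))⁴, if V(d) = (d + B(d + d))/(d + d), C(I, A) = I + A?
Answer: 1506138481/23612624896 ≈ 0.063785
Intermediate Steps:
B(D) = 1/(2*D)
C(I, A) = A + I
V(d) = (d + 1/(4*d))/(2*d) (V(d) = (d + 1/(2*(d + d)))/(d + d) = (d + 1/(2*((2*d))))/((2*d)) = (d + (1/(2*d))/2)*(1/(2*d)) = (d + 1/(4*d))*(1/(2*d)) = (d + 1/(4*d))/(2*d))
V(C(O(-3), -4))⁴ = (½ + 1/(8*(-4 - 3)²))⁴ = (½ + (⅛)/(-7)²)⁴ = (½ + (⅛)*(1/49))⁴ = (½ + 1/392)⁴ = (197/392)⁴ = 1506138481/23612624896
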